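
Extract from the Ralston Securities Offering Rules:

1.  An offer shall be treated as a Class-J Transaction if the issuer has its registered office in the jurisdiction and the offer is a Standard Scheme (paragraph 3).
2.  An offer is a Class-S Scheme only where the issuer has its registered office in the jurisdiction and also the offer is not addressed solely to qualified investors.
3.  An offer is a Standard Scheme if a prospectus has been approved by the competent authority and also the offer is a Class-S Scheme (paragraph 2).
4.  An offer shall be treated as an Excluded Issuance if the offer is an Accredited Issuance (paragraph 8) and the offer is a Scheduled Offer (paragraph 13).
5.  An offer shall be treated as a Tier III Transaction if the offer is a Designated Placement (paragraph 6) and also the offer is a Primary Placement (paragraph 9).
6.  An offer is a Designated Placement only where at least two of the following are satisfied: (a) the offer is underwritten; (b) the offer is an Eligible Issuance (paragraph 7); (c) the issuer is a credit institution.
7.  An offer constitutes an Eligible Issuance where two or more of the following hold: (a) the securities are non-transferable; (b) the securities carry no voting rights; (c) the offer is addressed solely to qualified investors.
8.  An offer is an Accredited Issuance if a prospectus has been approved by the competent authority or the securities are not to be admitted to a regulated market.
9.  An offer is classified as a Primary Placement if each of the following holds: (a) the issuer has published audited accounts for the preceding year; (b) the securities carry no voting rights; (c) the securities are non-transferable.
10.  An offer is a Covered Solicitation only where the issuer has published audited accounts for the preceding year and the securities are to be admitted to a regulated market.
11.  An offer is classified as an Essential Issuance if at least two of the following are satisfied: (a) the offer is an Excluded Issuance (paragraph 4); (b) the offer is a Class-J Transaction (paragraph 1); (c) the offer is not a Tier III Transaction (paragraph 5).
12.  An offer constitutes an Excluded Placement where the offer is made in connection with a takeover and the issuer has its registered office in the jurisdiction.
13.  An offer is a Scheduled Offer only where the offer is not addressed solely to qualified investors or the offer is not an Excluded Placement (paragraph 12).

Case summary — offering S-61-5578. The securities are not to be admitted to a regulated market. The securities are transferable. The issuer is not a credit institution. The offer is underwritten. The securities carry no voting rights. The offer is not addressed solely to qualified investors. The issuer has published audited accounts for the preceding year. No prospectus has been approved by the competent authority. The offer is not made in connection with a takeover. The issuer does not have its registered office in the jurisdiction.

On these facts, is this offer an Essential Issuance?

Yes

paragraph 8 — Accredited Issuance: [a prospectus has been approved by the competent authority? no] OR [the securities are not to be admitted to a regulated market? yes] → satisfied.
paragraph 12 — Excluded Placement: [the offer is made in connection with a takeover? no] AND [the issuer has its registered office in the jurisdiction? no] → not satisfied.
paragraph 13 — Scheduled Offer: [the offer is not addressed solely to qualified investors? yes] OR [not an Excluded Placement (paragraph 12)? yes] → satisfied.
paragraph 4 — Excluded Issuance: [Accredited Issuance (paragraph 8)? yes] AND [Scheduled Offer (paragraph 13)? yes] → satisfied.
paragraph 2 — Class-S Scheme: [the issuer has its registered office in the jurisdiction? no] AND [the offer is not addressed solely to qualified investors? yes] → not satisfied.
paragraph 3 — Standard Scheme: [a prospectus has been approved by the competent authority? no] AND [Class-S Scheme (paragraph 2)? no] → not satisfied.
paragraph 1 — Class-J Transaction: [the issuer has its registered office in the jurisdiction? no] AND [Standard Scheme (paragraph 3)? no] → not satisfied.
paragraph 7 — Eligible Issuance: the securities are non-transferable? no; the securities carry no voting rights? yes; the offer is addressed solely to qualified investors? no — 1 of 3 hold (need ≥2) → not satisfied.
paragraph 6 — Designated Placement: the offer is underwritten? yes; Eligible Issuance (paragraph 7)? no; the issuer is a credit institution? no — 1 of 3 hold (need ≥2) → not satisfied.
paragraph 9 — Primary Placement: [the issuer has published audited accounts for the preceding year? yes] AND [the securities carry no voting rights? yes] AND [the securities are non-transferable? no] → not satisfied.
paragraph 5 — Tier III Transaction: [Designated Placement (paragraph 6)? no] AND [Primary Placement (paragraph 9)? no] → not satisfied.
paragraph 11 — Essential Issuance: Excluded Issuance (paragraph 4)? yes; Class-J Transaction (paragraph 1)? no; not a Tier III Transaction (paragraph 5)? yes — 2 of 3 hold (need ≥2) → satisfied.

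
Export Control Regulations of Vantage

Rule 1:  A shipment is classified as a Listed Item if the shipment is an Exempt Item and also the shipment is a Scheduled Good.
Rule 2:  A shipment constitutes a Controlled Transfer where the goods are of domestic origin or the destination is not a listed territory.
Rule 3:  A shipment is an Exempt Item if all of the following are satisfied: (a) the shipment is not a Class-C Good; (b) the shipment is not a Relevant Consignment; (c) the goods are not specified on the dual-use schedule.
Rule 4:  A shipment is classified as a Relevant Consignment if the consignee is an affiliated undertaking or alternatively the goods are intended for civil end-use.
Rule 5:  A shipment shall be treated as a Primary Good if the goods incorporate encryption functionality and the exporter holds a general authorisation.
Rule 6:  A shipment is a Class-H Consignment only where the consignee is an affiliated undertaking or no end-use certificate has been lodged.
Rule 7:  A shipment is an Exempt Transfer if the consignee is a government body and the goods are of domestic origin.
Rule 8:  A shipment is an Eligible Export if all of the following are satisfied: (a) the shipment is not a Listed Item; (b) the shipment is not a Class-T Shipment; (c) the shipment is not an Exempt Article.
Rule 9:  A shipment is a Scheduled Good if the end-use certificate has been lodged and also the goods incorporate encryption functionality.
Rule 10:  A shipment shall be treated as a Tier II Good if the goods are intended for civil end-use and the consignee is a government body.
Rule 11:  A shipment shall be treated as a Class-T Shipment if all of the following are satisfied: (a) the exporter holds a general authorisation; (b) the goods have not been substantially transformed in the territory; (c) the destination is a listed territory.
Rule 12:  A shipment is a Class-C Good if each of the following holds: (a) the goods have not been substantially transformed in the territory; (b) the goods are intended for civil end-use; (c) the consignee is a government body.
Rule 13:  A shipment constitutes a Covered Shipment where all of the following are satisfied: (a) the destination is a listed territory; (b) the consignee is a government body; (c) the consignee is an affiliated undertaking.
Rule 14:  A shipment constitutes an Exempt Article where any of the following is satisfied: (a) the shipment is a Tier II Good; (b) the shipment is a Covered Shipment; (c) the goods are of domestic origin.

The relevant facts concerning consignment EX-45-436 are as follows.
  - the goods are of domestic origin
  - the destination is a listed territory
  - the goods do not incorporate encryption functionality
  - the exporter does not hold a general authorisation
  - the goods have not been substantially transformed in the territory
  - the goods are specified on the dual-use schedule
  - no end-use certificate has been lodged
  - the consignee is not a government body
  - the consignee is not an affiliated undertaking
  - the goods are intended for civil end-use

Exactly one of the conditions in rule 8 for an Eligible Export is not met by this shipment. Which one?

Exempt Article

rule 12 — Class-C Good: [the goods have not been substantially transformed in the territory? yes] AND [the goods are intended for civil end-use? yes] AND [the consignee is a government body? no] → not satisfied.
rule 4 — Relevant Consignment: [the consignee is an affiliated undertaking? no] OR [the goods are intended for civil end-use? yes] → satisfied.
rule 3 — Exempt Item: [not a Class-C Good (rule 12)? yes] AND [not a Relevant Consignment (rule 4)? no] AND [the goods are not specified on the dual-use schedule? no] → not satisfied.
rule 9 — Scheduled Good: [the end-use certificate has been lodged? no] AND [the goods incorporate encryption functionality? no] → not satisfied.
rule 1 — Listed Item: [Exempt Item (rule 3)? no] AND [Scheduled Good (rule 9)? no] → not satisfied.
rule 11 — Class-T Shipment: [the exporter holds a general authorisation? no] AND [the goods have not been substantially transformed in the territory? yes] AND [the destination is a listed territory? yes] → not satisfied.
rule 10 — Tier II Good: [the goods are intended for civil end-use? yes] AND [the consignee is a government body? no] → not satisfied.
rule 13 — Covered Shipment: [the destination is a listed territory? yes] AND [the consignee is a government body? no] AND [the consignee is an affiliated undertaking? no] → not satisfied.
rule 14 — Exempt Article: [Tier II Good (rule 10)? no] OR [Covered Shipment (rule 13)? no] OR [the goods are of domestic origin? yes] → satisfied.
rule 8 — Eligible Export: [not a Listed Item (rule 1)? yes] AND [not a Class-T Shipment (rule 11)? yes] AND [not an Exempt Article (rule 14)? no] → not satisfied.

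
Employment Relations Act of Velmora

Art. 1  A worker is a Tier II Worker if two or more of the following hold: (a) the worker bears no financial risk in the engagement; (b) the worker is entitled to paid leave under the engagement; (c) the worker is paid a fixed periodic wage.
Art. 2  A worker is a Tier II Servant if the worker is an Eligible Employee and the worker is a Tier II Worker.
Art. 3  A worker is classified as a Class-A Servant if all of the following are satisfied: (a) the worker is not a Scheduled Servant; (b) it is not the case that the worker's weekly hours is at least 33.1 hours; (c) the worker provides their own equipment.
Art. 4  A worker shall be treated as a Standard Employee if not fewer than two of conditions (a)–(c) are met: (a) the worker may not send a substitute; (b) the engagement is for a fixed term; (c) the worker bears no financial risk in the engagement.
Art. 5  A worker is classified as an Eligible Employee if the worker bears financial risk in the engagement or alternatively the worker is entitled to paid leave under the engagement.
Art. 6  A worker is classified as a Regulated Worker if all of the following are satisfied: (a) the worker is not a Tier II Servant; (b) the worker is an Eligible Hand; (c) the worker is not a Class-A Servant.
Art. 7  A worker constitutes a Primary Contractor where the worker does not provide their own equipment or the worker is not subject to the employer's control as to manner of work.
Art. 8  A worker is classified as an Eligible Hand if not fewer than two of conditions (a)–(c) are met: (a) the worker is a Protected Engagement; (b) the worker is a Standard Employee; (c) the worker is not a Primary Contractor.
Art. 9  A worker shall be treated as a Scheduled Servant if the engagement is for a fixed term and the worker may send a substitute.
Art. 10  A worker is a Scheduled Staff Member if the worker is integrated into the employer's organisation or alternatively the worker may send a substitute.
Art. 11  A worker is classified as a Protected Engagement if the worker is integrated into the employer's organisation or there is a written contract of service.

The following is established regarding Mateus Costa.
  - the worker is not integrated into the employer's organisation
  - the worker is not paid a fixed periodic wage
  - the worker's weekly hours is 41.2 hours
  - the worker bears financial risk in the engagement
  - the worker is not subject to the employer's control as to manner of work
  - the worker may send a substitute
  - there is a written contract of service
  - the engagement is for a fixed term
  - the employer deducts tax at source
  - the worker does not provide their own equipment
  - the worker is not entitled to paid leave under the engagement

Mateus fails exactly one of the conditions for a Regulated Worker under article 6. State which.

article 5 — Eligible Employee: [the worker bears financial risk in the engagement? yes] OR [the worker is entitled to paid leave under the engagement? no] → satisfied.
article 1 — Tier II Worker: the worker bears no financial risk in the engagement? no; the worker is entitled to paid leave under the engagement? no; the worker is paid a fixed periodic wage? no — 0 of 3 hold (need ≥2) → not satisfied.
article 2 — Tier II Servant: [Eligible Employee (article 5)? yes] AND [Tier II Worker (article 1)? no] → not satisfied.
article 11 — Protected Engagement: [the worker is integrated into the employer's organisation? no] OR [there is a written contract of service? yes] → satisfied.
article 4 — Standard Employee: the worker may not send a substitute? no; the engagement is for a fixed term? yes; the worker bears no financial risk in the engagement? no — 1 of 3 hold (need ≥2) → not satisfied.
article 7 — Primary Contractor: [the worker does not provide their own equipment? yes] OR [the worker is not subject to the employer's control as to manner of work? yes] → satisfied.
article 8 — Eligible Hand: Protected Engagement (article 11)? yes; Standard Employee (article 4)? no; not a Primary Contractor (article 7)? no — 1 of 3 hold (need ≥2) → not satisfied.
article 9 — Scheduled Servant: [the engagement is for a fixed term? yes] AND [the worker may send a substitute? yes] → satisfied.
article 3 — Class-A Servant: [not a Scheduled Servant (article 9)? no] AND [worker's weekly hours: 41.2 hours ≥ 33.1 hours? yes, so negated condition no] AND [the worker provides their own equipment? no] → not satisfied.
article 6 — Regulated Worker: [not a Tier II Servant (article 2)? yes] AND [Eligible Hand (article 8)? no] AND [not a Class-A Servant (article 3)? yes] → not satisfied.

Eligible Hand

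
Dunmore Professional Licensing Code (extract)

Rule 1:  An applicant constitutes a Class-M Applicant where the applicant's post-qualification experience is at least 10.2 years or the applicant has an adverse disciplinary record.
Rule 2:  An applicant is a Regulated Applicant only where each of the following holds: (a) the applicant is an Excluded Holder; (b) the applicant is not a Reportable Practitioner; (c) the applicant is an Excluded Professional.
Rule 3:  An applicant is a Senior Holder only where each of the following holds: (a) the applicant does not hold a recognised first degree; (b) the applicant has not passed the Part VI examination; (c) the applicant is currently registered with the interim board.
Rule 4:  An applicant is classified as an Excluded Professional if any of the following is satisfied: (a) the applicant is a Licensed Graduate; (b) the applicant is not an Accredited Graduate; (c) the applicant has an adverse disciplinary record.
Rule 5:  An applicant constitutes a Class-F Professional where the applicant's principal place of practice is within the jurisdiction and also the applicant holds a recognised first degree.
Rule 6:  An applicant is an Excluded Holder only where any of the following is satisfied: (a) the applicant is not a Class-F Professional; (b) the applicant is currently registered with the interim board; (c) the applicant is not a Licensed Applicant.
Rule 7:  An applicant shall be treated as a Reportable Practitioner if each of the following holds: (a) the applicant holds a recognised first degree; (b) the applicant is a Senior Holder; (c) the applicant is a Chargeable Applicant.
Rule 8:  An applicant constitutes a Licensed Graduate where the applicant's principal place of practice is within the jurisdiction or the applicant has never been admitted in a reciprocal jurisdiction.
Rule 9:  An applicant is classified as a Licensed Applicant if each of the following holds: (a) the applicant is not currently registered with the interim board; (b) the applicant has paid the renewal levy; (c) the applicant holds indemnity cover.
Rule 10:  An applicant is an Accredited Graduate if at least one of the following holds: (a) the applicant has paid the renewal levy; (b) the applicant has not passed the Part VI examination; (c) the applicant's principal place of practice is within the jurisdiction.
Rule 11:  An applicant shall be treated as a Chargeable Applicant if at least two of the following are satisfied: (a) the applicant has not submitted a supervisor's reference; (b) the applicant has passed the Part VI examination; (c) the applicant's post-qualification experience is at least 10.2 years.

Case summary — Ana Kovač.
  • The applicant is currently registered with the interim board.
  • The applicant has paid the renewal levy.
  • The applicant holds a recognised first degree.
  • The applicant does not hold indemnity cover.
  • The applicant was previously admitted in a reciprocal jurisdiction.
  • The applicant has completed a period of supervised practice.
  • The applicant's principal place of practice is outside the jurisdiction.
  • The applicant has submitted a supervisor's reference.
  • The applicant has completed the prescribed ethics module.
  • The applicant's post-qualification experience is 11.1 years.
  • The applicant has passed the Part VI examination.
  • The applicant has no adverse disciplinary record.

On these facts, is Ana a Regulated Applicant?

Under rule 5: the applicant's principal place of practice is within the jurisdiction? no; and the applicant holds a recognised first degree? yes. So the applicant is not a Class-F Professional.
Under rule 9: the applicant is not currently registered with the interim board? no; and the applicant has paid the renewal levy? yes; and the applicant holds indemnity cover? no. So the applicant is not a Licensed Applicant.
Under rule 6: not a Class-F Professional (rule 5)? yes; or the applicant is currently registered with the interim board? yes; or not a Licensed Applicant (rule 9)? yes. So the applicant is an Excluded Holder.
Under rule 3: the applicant does not hold a recognised first degree? no; and the applicant has not passed the Part VI examination? no; and the applicant is currently registered with the interim board? yes. So the applicant is not a Senior Holder.
Under rule 11: the applicant has not submitted a supervisor's reference? no; the applicant has passed the Part VI examination? yes; applicant's post-qualification experience: 11.1 years ≥ 10.2 years? yes — 2 of 3 hold (need ≥2) → satisfied.
Under rule 7: the applicant holds a recognised first degree? yes; and Senior Holder (rule 3)? no; and Chargeable Applicant (rule 11)? yes. So the applicant is not a Reportable Practitioner.
Under rule 8: the applicant's principal place of practice is within the jurisdiction? no; or the applicant has never been admitted in a reciprocal jurisdiction? no. So the applicant is not a Licensed Graduate.
Under rule 10: the applicant has paid the renewal levy? yes; or the applicant has not passed the Part VI examination? no; or the applicant's principal place of practice is within the jurisdiction? no. So the applicant is an Accredited Graduate.
Under rule 4: Licensed Graduate (rule 8)? no; or not an Accredited Graduate (rule 10)? no; or the applicant has an adverse disciplinary record? no. So the applicant is not an Excluded Professional.
Under rule 2: Excluded Holder (rule 6)? yes; and not a Reportable Practitioner (rule 7)? yes; and Excluded Professional (rule 4)? no. So the applicant is not a Regulated Applicant.

No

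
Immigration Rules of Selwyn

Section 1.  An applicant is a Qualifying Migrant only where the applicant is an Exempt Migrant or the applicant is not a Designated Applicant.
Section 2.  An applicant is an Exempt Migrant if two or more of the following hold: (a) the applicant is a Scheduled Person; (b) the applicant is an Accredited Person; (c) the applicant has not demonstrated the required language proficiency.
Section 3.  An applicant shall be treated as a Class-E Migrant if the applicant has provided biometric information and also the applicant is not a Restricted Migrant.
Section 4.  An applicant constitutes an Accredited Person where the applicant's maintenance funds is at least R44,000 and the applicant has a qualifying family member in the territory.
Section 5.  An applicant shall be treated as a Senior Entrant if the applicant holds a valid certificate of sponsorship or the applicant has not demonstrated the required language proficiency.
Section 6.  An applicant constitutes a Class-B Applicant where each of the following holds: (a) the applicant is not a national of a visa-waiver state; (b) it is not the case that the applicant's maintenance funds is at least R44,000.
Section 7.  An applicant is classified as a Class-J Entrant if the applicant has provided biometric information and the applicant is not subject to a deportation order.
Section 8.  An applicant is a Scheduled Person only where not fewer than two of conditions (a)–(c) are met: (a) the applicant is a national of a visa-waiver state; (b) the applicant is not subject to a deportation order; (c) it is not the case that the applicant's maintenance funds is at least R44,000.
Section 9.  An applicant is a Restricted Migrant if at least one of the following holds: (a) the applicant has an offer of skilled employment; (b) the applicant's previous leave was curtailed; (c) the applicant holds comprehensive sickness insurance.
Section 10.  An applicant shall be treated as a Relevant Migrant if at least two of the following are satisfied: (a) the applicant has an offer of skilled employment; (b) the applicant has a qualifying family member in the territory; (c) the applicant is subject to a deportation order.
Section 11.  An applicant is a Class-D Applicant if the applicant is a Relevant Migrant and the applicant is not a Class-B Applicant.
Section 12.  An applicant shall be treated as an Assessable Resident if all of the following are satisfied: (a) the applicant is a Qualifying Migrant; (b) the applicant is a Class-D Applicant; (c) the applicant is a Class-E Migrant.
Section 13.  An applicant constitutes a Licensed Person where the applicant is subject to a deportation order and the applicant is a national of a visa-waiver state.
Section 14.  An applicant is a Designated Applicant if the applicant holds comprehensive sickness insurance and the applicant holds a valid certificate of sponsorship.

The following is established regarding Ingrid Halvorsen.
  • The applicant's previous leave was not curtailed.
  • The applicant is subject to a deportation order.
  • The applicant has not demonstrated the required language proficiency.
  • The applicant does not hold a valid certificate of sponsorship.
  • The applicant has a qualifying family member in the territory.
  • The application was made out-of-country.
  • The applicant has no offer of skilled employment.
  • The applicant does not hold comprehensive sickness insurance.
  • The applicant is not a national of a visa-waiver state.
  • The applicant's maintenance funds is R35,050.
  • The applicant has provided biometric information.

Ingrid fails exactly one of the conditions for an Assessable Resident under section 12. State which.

Under section 8: the applicant is a national of a visa-waiver state? no; the applicant is not subject to a deportation order? no; applicant's maintenance funds: R35,050 ≥ R44,000? no, so negated condition yes — 1 of 3 hold (need ≥2) → not satisfied.
Under section 4: applicant's maintenance funds: R35,050 ≥ R44,000? no; and the applicant has a qualifying family member in the territory? yes. So the applicant is not an Accredited Person.
Under section 2: Scheduled Person (section 8)? no; Accredited Person (section 4)? no; the applicant has not demonstrated the required language proficiency? yes — 1 of 3 hold (need ≥2) → not satisfied.
Under section 14: the applicant holds comprehensive sickness insurance? no; and the applicant holds a valid certificate of sponsorship? no. So the applicant is not a Designated Applicant.
Under section 1: Exempt Migrant (section 2)? no; or not a Designated Applicant (section 14)? yes. So the applicant is a Qualifying Migrant.
Under section 10: the applicant has an offer of skilled employment? no; the applicant has a qualifying family member in the territory? yes; the applicant is subject to a deportation order? yes — 2 of 3 hold (need ≥2) → satisfied.
Under section 6: the applicant is not a national of a visa-waiver state? yes; and applicant's maintenance funds: R35,050 ≥ R44,000? no, so negated condition yes. So the applicant is a Class-B Applicant.
Under section 11: Relevant Migrant (section 10)? yes; and not a Class-B Applicant (section 6)? no. So the applicant is not a Class-D Applicant.
Under section 9: the applicant has an offer of skilled employment? no; or the applicant's previous leave was curtailed? no; or the applicant holds comprehensive sickness insurance? no. So the applicant is not a Restricted Migrant.
Under section 3: the applicant has provided biometric information? yes; and not a Restricted Migrant (section 9)? yes. So the applicant is a Class-E Migrant.
Under section 12: Qualifying Migrant (section 1)? yes; and Class-D Applicant (section 11)? no; and Class-E Migrant (section 3)? yes. So the applicant is not an Assessable Resident.

Class-D Applicant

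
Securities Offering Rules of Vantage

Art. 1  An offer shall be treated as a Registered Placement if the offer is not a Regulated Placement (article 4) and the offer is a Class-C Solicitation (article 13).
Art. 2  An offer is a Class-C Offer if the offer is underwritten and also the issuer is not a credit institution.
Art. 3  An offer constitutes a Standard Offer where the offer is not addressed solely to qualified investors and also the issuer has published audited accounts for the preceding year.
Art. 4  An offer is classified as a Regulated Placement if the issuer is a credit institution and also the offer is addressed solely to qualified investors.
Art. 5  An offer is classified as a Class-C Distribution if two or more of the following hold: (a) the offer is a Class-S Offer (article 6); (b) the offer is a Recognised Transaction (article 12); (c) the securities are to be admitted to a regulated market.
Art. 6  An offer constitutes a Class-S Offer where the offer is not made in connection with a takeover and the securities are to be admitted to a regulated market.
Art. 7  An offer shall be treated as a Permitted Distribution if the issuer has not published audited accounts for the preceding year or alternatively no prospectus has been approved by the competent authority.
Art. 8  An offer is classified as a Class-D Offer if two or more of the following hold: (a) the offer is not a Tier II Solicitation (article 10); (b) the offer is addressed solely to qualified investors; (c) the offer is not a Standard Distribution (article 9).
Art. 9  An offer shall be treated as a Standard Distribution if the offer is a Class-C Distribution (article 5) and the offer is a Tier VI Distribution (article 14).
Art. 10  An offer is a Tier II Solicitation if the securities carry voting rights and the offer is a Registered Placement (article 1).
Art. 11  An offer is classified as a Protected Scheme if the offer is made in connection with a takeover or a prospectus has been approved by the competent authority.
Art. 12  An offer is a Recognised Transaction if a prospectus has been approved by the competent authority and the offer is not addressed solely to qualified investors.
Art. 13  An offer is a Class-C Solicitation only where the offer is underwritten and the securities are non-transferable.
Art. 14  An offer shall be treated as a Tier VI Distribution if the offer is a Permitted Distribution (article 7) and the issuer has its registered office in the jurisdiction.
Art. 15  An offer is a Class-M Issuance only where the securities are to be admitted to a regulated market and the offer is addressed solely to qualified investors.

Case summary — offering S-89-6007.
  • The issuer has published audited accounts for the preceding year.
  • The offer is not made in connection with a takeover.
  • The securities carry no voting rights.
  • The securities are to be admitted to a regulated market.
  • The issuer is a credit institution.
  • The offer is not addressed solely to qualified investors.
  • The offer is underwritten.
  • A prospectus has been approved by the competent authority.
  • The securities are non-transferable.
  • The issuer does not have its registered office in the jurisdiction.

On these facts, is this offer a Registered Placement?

Under article 4: the issuer is a credit institution? yes; and the offer is addressed solely to qualified investors? no. So the offer is not a Regulated Placement.
Under article 13: the offer is underwritten? yes; and the securities are non-transferable? yes. So the offer is a Class-C Solicitation.
Under article 1: not a Regulated Placement (article 4)? yes; and Class-C Solicitation (article 13)? yes. So the offer is a Registered Placement.

Yes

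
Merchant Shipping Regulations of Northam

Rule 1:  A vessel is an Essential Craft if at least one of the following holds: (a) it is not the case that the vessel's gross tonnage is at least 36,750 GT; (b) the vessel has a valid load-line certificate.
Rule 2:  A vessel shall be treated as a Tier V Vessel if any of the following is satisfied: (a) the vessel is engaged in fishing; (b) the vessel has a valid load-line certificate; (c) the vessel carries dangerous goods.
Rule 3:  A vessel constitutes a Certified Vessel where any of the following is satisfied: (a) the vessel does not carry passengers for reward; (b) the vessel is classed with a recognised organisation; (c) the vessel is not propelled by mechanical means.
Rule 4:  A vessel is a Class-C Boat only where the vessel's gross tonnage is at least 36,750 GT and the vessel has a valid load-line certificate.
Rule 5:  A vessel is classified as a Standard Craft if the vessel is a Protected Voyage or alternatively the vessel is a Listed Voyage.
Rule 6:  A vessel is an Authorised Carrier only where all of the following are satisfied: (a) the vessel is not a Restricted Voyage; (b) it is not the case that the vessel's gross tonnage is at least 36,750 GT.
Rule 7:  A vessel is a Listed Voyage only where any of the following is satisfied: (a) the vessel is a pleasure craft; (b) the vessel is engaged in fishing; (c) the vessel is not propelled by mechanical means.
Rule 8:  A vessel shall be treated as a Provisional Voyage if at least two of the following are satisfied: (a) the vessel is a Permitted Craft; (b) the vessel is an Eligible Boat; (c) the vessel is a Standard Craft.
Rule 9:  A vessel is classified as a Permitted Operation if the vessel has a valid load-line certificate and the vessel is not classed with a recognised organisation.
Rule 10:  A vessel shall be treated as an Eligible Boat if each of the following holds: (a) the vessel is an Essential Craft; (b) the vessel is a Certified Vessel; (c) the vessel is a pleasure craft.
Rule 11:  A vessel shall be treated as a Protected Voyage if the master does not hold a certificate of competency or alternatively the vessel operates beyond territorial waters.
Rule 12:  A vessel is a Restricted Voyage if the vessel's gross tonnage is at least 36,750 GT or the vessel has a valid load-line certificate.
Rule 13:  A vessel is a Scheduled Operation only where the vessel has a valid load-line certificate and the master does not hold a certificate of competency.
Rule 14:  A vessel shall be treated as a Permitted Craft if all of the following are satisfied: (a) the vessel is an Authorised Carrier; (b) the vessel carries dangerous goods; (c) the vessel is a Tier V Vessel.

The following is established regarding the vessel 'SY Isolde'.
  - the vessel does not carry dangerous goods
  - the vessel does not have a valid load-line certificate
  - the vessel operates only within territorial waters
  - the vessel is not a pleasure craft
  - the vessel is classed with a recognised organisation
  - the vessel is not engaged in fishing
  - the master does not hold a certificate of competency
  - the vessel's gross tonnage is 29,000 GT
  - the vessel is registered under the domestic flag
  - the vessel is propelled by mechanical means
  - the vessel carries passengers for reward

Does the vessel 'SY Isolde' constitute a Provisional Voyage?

No

rule 12 — Restricted Voyage: [vessel's gross tonnage: 29,000 GT ≥ 36,750 GT? no] OR [the vessel has a valid load-line certificate? no] → not satisfied.
rule 6 — Authorised Carrier: [not a Restricted Voyage (rule 12)? yes] AND [vessel's gross tonnage: 29,000 GT ≥ 36,750 GT? no, so negated condition yes] → satisfied.
rule 2 — Tier V Vessel: [the vessel is engaged in fishing? no] OR [the vessel has a valid load-line certificate? no] OR [the vessel carries dangerous goods? no] → not satisfied.
rule 14 — Permitted Craft: [Authorised Carrier (rule 6)? yes] AND [the vessel carries dangerous goods? no] AND [Tier V Vessel (rule 2)? no] → not satisfied.
rule 1 — Essential Craft: [vessel's gross tonnage: 29,000 GT ≥ 36,750 GT? no, so negated condition yes] OR [the vessel has a valid load-line certificate? no] → satisfied.
rule 3 — Certified Vessel: [the vessel does not carry passengers for reward? no] OR [the vessel is classed with a recognised organisation? yes] OR [the vessel is not propelled by mechanical means? no] → satisfied.
rule 10 — Eligible Boat: [Essential Craft (rule 1)? yes] AND [Certified Vessel (rule 3)? yes] AND [the vessel is a pleasure craft? no] → not satisfied.
rule 11 — Protected Voyage: [the master does not hold a certificate of competency? yes] OR [the vessel operates beyond territorial waters? no] → satisfied.
rule 7 — Listed Voyage: [the vessel is a pleasure craft? no] OR [the vessel is engaged in fishing? no] OR [the vessel is not propelled by mechanical means? no] → not satisfied.
rule 5 — Standard Craft: [Protected Voyage (rule 11)? yes] OR [Listed Voyage (rule 7)? no] → satisfied.
rule 8 — Provisional Voyage: Permitted Craft (rule 14)? no; Eligible Boat (rule 10)? no; Standard Craft (rule 5)? yes — 1 of 3 hold (need ≥2) → not satisfied.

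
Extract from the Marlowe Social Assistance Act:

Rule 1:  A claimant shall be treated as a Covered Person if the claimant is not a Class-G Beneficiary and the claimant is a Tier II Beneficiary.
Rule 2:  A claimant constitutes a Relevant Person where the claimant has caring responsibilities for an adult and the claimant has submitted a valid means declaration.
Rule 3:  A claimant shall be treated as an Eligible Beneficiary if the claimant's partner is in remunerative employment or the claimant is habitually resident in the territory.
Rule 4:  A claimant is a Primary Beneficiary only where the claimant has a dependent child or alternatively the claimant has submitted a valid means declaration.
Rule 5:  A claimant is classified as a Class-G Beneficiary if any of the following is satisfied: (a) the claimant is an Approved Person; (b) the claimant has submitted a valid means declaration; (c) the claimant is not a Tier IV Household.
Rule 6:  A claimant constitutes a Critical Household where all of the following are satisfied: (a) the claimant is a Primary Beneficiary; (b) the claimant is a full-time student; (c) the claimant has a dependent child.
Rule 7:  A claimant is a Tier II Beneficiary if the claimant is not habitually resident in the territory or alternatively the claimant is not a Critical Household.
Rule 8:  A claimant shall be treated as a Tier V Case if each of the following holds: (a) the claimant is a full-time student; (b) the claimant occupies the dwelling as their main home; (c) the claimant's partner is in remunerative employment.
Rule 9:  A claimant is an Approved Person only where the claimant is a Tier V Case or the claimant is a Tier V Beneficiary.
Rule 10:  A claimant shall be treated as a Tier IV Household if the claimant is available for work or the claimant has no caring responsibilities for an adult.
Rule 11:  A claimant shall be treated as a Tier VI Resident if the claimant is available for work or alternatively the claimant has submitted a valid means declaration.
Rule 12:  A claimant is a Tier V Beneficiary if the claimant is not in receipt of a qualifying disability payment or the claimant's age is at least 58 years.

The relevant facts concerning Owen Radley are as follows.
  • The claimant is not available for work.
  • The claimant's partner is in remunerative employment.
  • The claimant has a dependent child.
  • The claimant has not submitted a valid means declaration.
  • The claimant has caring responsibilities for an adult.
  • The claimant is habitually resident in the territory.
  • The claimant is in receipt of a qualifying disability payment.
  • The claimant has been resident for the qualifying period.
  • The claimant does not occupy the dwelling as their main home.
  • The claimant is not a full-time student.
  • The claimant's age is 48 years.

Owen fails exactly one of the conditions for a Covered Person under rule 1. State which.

rule 8 — Tier V Case: [the claimant is a full-time student? no] AND [the claimant occupies the dwelling as their main home? no] AND [the claimant's partner is in remunerative employment? yes] → not satisfied.
rule 12 — Tier V Beneficiary: [the claimant is not in receipt of a qualifying disability payment? no] OR [claimant's age: 48 years ≥ 58 years? no] → not satisfied.
rule 9 — Approved Person: [Tier V Case (rule 8)? no] OR [Tier V Beneficiary (rule 12)? no] → not satisfied.
rule 10 — Tier IV Household: [the claimant is available for work? no] OR [the claimant has no caring responsibilities for an adult? no] → not satisfied.
rule 5 — Class-G Beneficiary: [Approved Person (rule 9)? no] OR [the claimant has submitted a valid means declaration? no] OR [not a Tier IV Household (rule 10)? yes] → satisfied.
rule 4 — Primary Beneficiary: [the claimant has a dependent child? yes] OR [the claimant has submitted a valid means declaration? no] → satisfied.
rule 6 — Critical Household: [Primary Beneficiary (rule 4)? yes] AND [the claimant is a full-time student? no] AND [the claimant has a dependent child? yes] → not satisfied.
rule 7 — Tier II Beneficiary: [the claimant is not habitually resident in the territory? no] OR [not a Critical Household (rule 6)? yes] → satisfied.
rule 1 — Covered Person: [not a Class-G Beneficiary (rule 5)? no] AND [Tier II Beneficiary (rule 7)? yes] → not satisfied.

Class-G Beneficiary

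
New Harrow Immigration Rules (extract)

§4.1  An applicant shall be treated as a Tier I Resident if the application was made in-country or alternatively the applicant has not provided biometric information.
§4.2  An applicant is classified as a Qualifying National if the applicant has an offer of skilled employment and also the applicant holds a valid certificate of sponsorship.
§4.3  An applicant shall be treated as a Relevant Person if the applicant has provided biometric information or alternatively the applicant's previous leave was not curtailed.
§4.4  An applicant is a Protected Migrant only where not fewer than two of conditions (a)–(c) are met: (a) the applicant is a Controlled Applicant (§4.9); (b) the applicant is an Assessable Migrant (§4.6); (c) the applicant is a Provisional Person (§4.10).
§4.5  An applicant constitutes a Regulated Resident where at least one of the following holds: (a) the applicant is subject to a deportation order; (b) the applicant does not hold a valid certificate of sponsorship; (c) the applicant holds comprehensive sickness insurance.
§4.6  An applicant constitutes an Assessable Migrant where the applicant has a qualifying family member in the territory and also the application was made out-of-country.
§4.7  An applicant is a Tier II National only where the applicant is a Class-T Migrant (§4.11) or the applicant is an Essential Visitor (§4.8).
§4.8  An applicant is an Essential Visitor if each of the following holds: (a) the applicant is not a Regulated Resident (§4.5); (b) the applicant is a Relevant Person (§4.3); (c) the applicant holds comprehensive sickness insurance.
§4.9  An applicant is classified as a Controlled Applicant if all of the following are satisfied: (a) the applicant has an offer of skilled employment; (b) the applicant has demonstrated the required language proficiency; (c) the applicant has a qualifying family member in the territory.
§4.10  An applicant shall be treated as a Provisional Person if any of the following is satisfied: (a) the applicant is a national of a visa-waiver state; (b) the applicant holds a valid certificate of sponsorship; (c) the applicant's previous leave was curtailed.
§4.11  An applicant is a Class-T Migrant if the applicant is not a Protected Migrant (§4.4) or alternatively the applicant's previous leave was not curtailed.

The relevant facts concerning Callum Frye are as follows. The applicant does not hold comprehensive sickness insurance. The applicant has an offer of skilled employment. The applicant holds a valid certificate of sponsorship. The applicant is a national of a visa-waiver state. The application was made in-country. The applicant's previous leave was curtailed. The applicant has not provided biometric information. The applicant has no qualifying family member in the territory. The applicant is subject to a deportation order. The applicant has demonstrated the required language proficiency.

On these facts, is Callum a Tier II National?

Yes

Under §4.9: the applicant has an offer of skilled employment? yes; and the applicant has demonstrated the required language proficiency? yes; and the applicant has a qualifying family member in the territory? no. So the applicant is not a Controlled Applicant.
Under §4.6: the applicant has a qualifying family member in the territory? no; and the application was made out-of-country? no. So the applicant is not an Assessable Migrant.
Under §4.10: the applicant is a national of a visa-waiver state? yes; or the applicant holds a valid certificate of sponsorship? yes; or the applicant's previous leave was curtailed? yes. So the applicant is a Provisional Person.
Under §4.4: Controlled Applicant (§4.9)? no; Assessable Migrant (§4.6)? no; Provisional Person (§4.10)? yes — 1 of 3 hold (need ≥2) → not satisfied.
Under §4.11: not a Protected Migrant (§4.4)? yes; or the applicant's previous leave was not curtailed? no. So the applicant is a Class-T Migrant.
Under §4.5: the applicant is subject to a deportation order? yes; or the applicant does not hold a valid certificate of sponsorship? no; or the applicant holds comprehensive sickness insurance? no. So the applicant is a Regulated Resident.
Under §4.3: the applicant has provided biometric information? no; or the applicant's previous leave was not curtailed? no. So the applicant is not a Relevant Person.
Under §4.8: not a Regulated Resident (§4.5)? no; and Relevant Person (§4.3)? no; and the applicant holds comprehensive sickness insurance? no. So the applicant is not an Essential Visitor.
Under §4.7: Class-T Migrant (§4.11)? yes; or Essential Visitor (§4.8)? no. So the applicant is a Tier II National.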